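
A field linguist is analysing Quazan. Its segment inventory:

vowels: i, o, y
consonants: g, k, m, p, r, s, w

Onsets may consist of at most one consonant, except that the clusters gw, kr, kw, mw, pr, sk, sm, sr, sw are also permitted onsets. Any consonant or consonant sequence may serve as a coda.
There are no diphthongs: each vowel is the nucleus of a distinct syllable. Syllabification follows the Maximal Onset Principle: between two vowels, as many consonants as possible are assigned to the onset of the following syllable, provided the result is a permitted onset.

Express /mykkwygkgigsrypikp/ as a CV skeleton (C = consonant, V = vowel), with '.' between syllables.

The vowels are y, y, i, y, i — 5 nuclei, so 5 syllables.
V1 /y/ – V2 /y/: /kkw/ splits as /k/ + /kw/ (/kw/ is the longest suffix that is a licit onset).
V2 /y/ – V3 /i/: cluster /gkg/ — the longest permitted-onset suffix is /g/; onset = /g/, preceding coda = /gk/.
V3 /i/ – V4 /y/: /gsr/ splits as /g/ + /sr/ (/sr/ is the longest suffix that is a licit onset).
V4 /y/ – V5 /i/: /p/ → onset of the next syllable (single consonants are always licit onsets).
Result: myk.kwygk.gig.sry.pikp.
Mapping each syllable to C/V: /myk/ → CVC, /kwygk/ → CCVCC, /gig/ → CVC, /sry/ → CCV, /pikp/ → CVCC.

CVC.CCVCC.CVC.CCV.CVCC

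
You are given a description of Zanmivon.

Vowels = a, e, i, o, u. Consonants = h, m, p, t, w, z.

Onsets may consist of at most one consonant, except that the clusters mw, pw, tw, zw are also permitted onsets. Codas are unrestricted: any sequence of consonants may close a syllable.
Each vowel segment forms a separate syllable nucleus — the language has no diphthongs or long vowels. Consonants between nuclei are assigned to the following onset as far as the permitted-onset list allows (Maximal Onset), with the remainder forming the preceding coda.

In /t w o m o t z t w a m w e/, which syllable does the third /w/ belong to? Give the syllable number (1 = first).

4

Nuclei (vowels): o, o, a, e → 4 syllables.
Between /o/ (V1) and /o/ (V2): /m/ → onset of the next syllable (single consonants are always licit onsets).
Between /o/ (V2) and /a/ (V3): /tztw/; trying suffixes from longest down, /tw/ is the first permitted one, so coda /tz/ | onset /tw/.
Between /a/ (V3) and /e/ (V4): cluster /mw/ — /mw/ is itself a permitted onset, so the whole cluster goes right; preceding coda = ∅.
Syllabification: two.motz.twa.mwe.
The third /w/ is in the onset of syllable 4 (/mwe/).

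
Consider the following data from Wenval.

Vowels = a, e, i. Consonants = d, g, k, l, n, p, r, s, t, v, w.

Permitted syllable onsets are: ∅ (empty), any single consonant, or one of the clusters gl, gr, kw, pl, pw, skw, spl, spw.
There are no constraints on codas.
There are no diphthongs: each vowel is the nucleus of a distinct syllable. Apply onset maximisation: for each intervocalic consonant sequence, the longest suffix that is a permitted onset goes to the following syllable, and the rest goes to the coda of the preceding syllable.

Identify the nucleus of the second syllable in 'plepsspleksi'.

e

Nuclei (vowels): e, e, i → 3 syllables.
The second nucleus (vowel 2 from the left) is /e/.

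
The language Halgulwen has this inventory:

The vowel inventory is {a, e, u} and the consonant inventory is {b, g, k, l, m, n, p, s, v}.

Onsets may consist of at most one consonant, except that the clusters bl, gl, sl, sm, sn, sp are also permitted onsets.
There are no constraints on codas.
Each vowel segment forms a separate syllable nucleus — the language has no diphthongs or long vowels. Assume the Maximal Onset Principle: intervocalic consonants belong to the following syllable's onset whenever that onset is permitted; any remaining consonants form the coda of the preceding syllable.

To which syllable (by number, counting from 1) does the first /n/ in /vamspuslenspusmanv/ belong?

Nuclei (vowels): a, u, e, u, a → 5 syllables.
σ1/σ2 boundary: /msp/; trying suffixes from longest down, /sp/ is the first permitted one, so coda /m/ | onset /sp/.
σ2/σ3 boundary: cluster /sl/ — /sl/ is itself a permitted onset, so the whole cluster goes right; preceding coda = ∅.
σ3/σ4 boundary: /nsp/; trying suffixes from longest down, /sp/ is the first permitted one, so coda /n/ | onset /sp/.
σ4/σ5 boundary: /sm/ — entire cluster is a permitted onset → onset /sm/, coda ∅.
Result: vam.spu.slen.spu.smanv.
The first /n/ is in the coda of syllable 3 (/slen/).

3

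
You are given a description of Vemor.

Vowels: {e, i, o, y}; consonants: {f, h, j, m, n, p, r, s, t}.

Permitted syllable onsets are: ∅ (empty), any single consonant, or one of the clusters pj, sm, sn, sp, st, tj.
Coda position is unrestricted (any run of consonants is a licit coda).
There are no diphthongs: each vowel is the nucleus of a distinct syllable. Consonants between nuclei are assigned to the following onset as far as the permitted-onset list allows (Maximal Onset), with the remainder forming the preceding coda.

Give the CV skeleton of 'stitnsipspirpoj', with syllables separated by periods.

Vowels present: i, i, i, o; each is a nucleus, giving 4 syllables.
/i…i/ gap (V1→V2): /tns/; trying suffixes from longest down, /s/ is the first permitted one, so coda /tn/ | onset /s/.
/i…i/ gap (V2→V3): /psp/ — longest licit onset from the right is /sp/, leaving /p/ as coda.
/i…o/ gap (V3→V4): /rp/; trying suffixes from longest down, /p/ is the first permitted one, so coda /r/ | onset /p/.
Putting it together: stitn.sip.spir.poj.
Mapping each syllable to C/V: /stitn/ → CCVCC, /sip/ → CVC, /spir/ → CCVC, /poj/ → CVC.

CCVCC.CVC.CCVC.CVC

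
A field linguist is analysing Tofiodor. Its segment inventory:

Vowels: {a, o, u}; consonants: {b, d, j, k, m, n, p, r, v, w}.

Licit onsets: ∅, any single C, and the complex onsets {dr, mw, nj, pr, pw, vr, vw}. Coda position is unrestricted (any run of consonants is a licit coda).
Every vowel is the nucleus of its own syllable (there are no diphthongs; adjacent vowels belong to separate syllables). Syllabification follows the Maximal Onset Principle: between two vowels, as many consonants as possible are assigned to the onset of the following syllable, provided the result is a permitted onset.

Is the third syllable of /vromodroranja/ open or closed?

Vowels present: o, o, o, a, a; each is a nucleus, giving 5 syllables.
V1 /o/ – V2 /o/: /m/ → onset of the next syllable (single consonants are always licit onsets).
V2 /o/ – V3 /o/: /dr/ is a licit onset in full, so it all attaches to the next syllable.
V3 /o/ – V4 /a/: /r/ → onset of the next syllable (single consonants are always licit onsets).
V4 /a/ – V5 /a/: /nj/ is a licit onset in full, so it all attaches to the next syllable.
Putting it together: vro.mo.dro.ra.nja.
Syllable 3 is /dro/; it ends in its nucleus with no coda, so it is open.

open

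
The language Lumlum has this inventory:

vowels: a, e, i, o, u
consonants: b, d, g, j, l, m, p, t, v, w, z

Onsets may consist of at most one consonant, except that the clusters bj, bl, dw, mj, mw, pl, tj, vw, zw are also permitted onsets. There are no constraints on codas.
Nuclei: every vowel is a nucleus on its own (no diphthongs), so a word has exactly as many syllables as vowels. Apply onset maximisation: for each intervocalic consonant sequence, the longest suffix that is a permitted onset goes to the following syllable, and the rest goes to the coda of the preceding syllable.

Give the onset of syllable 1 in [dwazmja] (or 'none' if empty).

Vowels present: a, a; each is a nucleus, giving 2 syllables.
V1 /a/ – V2 /a/: cluster /zmj/ — the longest permitted-onset suffix is /mj/; onset = /mj/, preceding coda = /z/.
So the parse is dwaz.mja.
Syllable 1 is /dwaz/: onset /dw/, nucleus /a/, coda /z/.

dw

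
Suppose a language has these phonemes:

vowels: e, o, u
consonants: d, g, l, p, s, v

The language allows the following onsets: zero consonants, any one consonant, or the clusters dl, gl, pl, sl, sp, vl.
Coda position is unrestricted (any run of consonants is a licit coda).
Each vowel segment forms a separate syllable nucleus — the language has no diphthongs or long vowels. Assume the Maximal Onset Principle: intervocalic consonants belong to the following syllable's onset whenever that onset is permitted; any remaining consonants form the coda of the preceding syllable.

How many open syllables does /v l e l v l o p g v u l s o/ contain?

1

The vowels are e, o, u, o — 4 nuclei, so 4 syllables.
σ1/σ2 boundary: /lvl/; trying suffixes from longest down, /vl/ is the first permitted one, so coda /l/ | onset /vl/.
σ2/σ3 boundary: /pgv/; trying suffixes from longest down, /v/ is the first permitted one, so coda /pg/ | onset /v/.
σ3/σ4 boundary: cluster /ls/ — the longest permitted-onset suffix is /s/; onset = /s/, preceding coda = /l/.
Putting it together: vlel.vlopg.vul.so.
Classifying each syllable: /vlel/ (closed), /vlopg/ (closed), /vul/ (closed), /so/ (open).
Open syllables: 1.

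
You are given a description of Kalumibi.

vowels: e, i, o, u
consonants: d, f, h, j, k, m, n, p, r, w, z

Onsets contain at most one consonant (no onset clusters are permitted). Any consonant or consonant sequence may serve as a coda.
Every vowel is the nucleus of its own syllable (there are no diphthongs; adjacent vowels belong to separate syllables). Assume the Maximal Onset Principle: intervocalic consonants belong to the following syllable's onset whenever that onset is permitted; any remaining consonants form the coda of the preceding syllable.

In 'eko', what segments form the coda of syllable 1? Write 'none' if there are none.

The vowels are e, o — 2 nuclei, so 2 syllables.
/e…o/ gap (V1→V2): just /k/ — single C goes to the following onset.
Putting it together: e.ko.
Syllable 1 is /e/: onset ∅, nucleus /e/, coda ∅.

none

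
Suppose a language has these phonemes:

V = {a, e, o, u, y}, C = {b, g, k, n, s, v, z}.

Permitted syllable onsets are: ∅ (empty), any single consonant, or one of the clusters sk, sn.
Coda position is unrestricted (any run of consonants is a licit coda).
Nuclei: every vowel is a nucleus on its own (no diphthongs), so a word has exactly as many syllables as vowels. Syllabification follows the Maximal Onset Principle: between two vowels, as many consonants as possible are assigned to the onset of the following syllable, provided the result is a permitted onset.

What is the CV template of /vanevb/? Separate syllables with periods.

The vowels are a, e — 2 nuclei, so 2 syllables.
σ1/σ2 boundary: just /n/ — single C goes to the following onset.
So the parse is va.nevb.
Mapping each syllable to C/V: /va/ → CV, /nevb/ → CVCC.

CV.CVCC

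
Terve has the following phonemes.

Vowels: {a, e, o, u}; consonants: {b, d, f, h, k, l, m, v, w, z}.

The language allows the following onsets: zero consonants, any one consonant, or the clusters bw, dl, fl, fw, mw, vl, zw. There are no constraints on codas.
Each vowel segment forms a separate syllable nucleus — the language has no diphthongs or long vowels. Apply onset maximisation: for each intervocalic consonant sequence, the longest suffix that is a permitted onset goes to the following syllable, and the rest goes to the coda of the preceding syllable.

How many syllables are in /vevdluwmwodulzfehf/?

The vowels are e, u, o, u, e — 5 nuclei, so 5 syllables.

5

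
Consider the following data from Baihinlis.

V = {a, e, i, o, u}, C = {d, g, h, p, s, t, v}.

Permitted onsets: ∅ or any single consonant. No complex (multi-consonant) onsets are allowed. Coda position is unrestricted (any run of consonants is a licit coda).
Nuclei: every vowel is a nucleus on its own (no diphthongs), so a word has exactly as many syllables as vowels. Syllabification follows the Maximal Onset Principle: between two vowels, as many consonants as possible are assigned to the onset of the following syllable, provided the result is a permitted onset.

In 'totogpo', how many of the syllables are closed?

1

Nuclei (vowels): o, o, o → 3 syllables.
Between /o/ (V1) and /o/ (V2): /t/ is a single consonant, so it becomes the next onset.
Between /o/ (V2) and /o/ (V3): cluster /gp/ — the longest permitted-onset suffix is /p/; onset = /p/, preceding coda = /g/.
Putting it together: to.tog.po.
Classifying each syllable: /to/ (open), /tog/ (closed), /po/ (open).
Closed syllables: 1.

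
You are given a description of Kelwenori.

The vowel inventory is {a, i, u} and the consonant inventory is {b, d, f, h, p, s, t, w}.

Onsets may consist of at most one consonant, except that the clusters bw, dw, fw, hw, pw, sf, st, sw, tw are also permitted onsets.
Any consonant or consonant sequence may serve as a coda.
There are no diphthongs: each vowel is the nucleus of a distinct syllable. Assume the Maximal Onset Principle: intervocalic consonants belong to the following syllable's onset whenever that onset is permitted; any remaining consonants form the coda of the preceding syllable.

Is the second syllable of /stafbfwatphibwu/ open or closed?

Nuclei (vowels): a, a, i, u → 4 syllables.
V1 /a/ – V2 /a/: cluster /fbfw/ — the longest permitted-onset suffix is /fw/; onset = /fw/, preceding coda = /fb/.
V2 /a/ – V3 /i/: /tph/; trying suffixes from longest down, /h/ is the first permitted one, so coda /tp/ | onset /h/.
V3 /i/ – V4 /u/: cluster /bw/ — /bw/ is itself a permitted onset, so the whole cluster goes right; preceding coda = ∅.
Putting it together: stafb.fwatp.hi.bwu.
Syllable 2 is /fwatp/ with coda /tp/, so it is closed.

closed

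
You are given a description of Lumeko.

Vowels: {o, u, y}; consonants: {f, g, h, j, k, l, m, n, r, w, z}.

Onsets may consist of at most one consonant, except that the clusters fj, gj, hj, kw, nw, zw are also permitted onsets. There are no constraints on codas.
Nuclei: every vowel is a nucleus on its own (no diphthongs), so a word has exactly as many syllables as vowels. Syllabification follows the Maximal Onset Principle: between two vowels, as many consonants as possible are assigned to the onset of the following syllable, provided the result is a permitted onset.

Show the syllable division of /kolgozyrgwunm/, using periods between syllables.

kol.go.zyrg.wunm

The vowels are o, o, y, u — 4 nuclei, so 4 syllables.
σ1/σ2 boundary: /lg/; trying suffixes from longest down, /g/ is the first permitted one, so coda /l/ | onset /g/.
σ2/σ3 boundary: just /z/ — single C goes to the following onset.
σ3/σ4 boundary: cluster /rgw/ — the longest permitted-onset suffix is /w/; onset = /w/, preceding coda = /rg/.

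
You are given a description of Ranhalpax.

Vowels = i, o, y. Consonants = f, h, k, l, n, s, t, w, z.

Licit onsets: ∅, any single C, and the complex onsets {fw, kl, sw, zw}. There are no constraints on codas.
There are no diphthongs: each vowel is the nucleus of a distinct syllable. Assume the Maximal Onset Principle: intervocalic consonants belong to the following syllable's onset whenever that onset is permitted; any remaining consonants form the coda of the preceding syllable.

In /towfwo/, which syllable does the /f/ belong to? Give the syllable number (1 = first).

2

Vowels present: o, o; each is a nucleus, giving 2 syllables.
Between /o/ (V1) and /o/ (V2): /wfw/ splits as /w/ + /fw/ (/fw/ is the longest suffix that is a licit onset).
Syllabification: tow.fwo.
The /f/ is in the onset of syllable 2 (/fwo/).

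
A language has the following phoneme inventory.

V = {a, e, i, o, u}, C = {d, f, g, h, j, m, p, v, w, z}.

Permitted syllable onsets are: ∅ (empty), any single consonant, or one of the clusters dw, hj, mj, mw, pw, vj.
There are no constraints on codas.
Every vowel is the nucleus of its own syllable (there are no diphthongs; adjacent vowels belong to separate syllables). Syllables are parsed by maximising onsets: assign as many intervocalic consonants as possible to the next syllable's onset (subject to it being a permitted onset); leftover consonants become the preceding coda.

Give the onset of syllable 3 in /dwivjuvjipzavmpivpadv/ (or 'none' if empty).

vj

Vowels present: i, u, i, a, i, a; each is a nucleus, giving 6 syllables.
V1 /i/ – V2 /u/: cluster /vj/ — /vj/ is itself a permitted onset, so the whole cluster goes right; preceding coda = ∅.
V2 /u/ – V3 /i/: cluster /vj/ — /vj/ is itself a permitted onset, so the whole cluster goes right; preceding coda = ∅.
V3 /i/ – V4 /a/: /pz/; trying suffixes from longest down, /z/ is the first permitted one, so coda /p/ | onset /z/.
V4 /a/ – V5 /i/: /vmp/; trying suffixes from longest down, /p/ is the first permitted one, so coda /vm/ | onset /p/.
V5 /i/ – V6 /a/: /vp/; trying suffixes from longest down, /p/ is the first permitted one, so coda /v/ | onset /p/.
So the parse is dwi.vju.vjip.zavm.piv.padv.
Syllable 3 is /vjip/: onset /vj/, nucleus /i/, coda /p/.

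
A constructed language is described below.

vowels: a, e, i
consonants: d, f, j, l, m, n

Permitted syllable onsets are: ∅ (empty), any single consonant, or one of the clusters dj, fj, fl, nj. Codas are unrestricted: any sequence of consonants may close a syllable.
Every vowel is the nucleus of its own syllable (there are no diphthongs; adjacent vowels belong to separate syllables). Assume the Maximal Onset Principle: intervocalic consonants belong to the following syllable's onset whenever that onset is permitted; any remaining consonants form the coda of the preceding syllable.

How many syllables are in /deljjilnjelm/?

3

The vowels are e, i, e — 3 nuclei, so 3 syllables.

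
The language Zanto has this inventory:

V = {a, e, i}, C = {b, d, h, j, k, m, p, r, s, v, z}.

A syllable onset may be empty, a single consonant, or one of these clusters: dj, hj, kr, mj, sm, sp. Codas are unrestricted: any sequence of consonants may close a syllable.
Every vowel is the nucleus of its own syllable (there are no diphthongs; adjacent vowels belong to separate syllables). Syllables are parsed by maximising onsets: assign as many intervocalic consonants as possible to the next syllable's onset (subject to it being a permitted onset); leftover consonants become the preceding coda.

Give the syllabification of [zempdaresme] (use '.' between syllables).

The vowels are e, a, e, e — 4 nuclei, so 4 syllables.
Between /e/ (V1) and /a/ (V2): /mpd/; trying suffixes from longest down, /d/ is the first permitted one, so coda /mp/ | onset /d/.
Between /a/ (V2) and /e/ (V3): /r/ is a single consonant, so it becomes the next onset.
Between /e/ (V3) and /e/ (V4): cluster /sm/ — /sm/ is itself a permitted onset, so the whole cluster goes right; preceding coda = ∅.

zemp.da.re.sme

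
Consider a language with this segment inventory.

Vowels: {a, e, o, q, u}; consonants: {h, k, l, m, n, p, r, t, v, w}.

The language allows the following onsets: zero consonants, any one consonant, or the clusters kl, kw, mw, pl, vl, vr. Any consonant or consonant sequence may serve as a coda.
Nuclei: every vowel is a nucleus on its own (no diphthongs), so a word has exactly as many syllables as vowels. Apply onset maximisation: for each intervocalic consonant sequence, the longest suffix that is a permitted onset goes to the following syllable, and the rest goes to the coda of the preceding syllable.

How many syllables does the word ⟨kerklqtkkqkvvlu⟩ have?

Vowels present: e, q, q, u; each is a nucleus, giving 4 syllables.

4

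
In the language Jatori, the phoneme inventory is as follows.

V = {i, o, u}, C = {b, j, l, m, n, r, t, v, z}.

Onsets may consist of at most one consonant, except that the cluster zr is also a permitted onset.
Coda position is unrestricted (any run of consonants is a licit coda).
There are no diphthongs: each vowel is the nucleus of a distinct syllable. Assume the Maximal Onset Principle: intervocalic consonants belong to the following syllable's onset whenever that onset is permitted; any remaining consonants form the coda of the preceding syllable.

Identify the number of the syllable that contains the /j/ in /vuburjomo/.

3

Vowels present: u, u, o, o; each is a nucleus, giving 4 syllables.
V1 /u/ – V2 /u/: /b/ is a single consonant, so it becomes the next onset.
V2 /u/ – V3 /o/: /rj/ — longest licit onset from the right is /j/, leaving /r/ as coda.
V3 /o/ – V4 /o/: /m/ is a single consonant, so it becomes the next onset.
So the parse is vu.bur.jo.mo.
The /j/ is in the onset of syllable 3 (/jo/).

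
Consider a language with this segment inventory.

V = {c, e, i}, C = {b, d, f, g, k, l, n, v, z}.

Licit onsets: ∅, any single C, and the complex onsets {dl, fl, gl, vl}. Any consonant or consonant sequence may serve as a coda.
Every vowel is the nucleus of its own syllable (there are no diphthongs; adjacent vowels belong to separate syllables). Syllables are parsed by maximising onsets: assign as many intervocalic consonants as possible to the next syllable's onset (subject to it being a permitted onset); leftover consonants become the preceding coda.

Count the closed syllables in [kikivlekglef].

2

Vowels present: i, i, e, e; each is a nucleus, giving 4 syllables.
σ1/σ2 boundary: just /k/ — single C goes to the following onset.
σ2/σ3 boundary: /vl/ is a licit onset in full, so it all attaches to the next syllable.
σ3/σ4 boundary: /kgl/ splits as /k/ + /gl/ (/gl/ is the longest suffix that is a licit onset).
So the parse is ki.ki.vlek.glef.
Classifying each syllable: /ki/ (open), /ki/ (open), /vlek/ (closed), /glef/ (closed).
Closed syllables: 2.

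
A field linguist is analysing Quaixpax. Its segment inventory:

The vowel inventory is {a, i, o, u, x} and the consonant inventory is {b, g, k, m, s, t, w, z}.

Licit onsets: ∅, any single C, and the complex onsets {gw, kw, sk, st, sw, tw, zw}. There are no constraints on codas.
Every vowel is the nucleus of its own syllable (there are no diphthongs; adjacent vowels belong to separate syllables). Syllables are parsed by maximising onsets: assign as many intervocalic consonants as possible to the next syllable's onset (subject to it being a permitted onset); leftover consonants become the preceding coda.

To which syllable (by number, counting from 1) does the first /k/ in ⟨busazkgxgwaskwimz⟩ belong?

Nuclei (vowels): u, a, x, a, i → 5 syllables.
σ1/σ2 boundary: /s/ is a single consonant, so it becomes the next onset.
σ2/σ3 boundary: /zkg/ — longest licit onset from the right is /g/, leaving /zk/ as coda.
σ3/σ4 boundary: /gw/ is a licit onset in full, so it all attaches to the next syllable.
σ4/σ5 boundary: /skw/ — longest licit onset from the right is /kw/, leaving /s/ as coda.
Result: bu.sazk.gx.gwas.kwimz.
The first /k/ is in the coda of syllable 2 (/sazk/).

2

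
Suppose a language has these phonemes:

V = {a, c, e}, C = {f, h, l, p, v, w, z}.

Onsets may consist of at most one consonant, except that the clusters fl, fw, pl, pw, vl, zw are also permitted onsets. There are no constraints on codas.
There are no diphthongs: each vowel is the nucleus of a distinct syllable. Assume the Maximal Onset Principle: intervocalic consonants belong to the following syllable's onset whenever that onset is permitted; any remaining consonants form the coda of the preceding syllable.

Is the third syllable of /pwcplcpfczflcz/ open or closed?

closed

The vowels are c, c, c, c — 4 nuclei, so 4 syllables.
Between /c/ (V1) and /c/ (V2): /pl/ is a licit onset in full, so it all attaches to the next syllable.
Between /c/ (V2) and /c/ (V3): /pf/ — longest licit onset from the right is /f/, leaving /p/ as coda.
Between /c/ (V3) and /c/ (V4): /zfl/; trying suffixes from longest down, /fl/ is the first permitted one, so coda /z/ | onset /fl/.
So the parse is pwc.plcp.fcz.flcz.
Syllable 3 is /fcz/ with coda /z/, so it is closed.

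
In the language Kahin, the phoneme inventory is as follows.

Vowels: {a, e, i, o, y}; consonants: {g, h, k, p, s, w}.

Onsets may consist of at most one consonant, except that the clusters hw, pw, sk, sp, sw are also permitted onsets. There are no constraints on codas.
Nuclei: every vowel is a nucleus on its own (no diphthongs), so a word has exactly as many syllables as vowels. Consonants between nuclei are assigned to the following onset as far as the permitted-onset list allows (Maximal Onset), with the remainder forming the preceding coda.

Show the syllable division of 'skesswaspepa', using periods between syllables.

Vowels present: e, a, e, a; each is a nucleus, giving 4 syllables.
/e…a/ gap (V1→V2): /ssw/ — longest licit onset from the right is /sw/, leaving /s/ as coda.
/a…e/ gap (V2→V3): cluster /sp/ — /sp/ is itself a permitted onset, so the whole cluster goes right; preceding coda = ∅.
/e…a/ gap (V3→V4): /p/ is a single consonant, so it becomes the next onset.

skes.swa.spe.pa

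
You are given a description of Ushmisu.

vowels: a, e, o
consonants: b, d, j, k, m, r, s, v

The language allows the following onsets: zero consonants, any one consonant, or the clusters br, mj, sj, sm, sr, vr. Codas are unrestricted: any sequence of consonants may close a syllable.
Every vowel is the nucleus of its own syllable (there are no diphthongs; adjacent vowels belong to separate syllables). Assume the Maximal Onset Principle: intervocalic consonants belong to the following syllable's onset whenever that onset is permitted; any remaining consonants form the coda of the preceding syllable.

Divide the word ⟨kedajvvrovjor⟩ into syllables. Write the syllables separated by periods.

ke.dajv.vrov.jor

The vowels are e, a, o, o — 4 nuclei, so 4 syllables.
V1 /e/ – V2 /a/: just /d/ — single C goes to the following onset.
V2 /a/ – V3 /o/: cluster /jvvr/ — the longest permitted-onset suffix is /vr/; onset = /vr/, preceding coda = /jv/.
V3 /o/ – V4 /o/: /vj/ splits as /v/ + /j/ (/j/ is the longest suffix that is a licit onset).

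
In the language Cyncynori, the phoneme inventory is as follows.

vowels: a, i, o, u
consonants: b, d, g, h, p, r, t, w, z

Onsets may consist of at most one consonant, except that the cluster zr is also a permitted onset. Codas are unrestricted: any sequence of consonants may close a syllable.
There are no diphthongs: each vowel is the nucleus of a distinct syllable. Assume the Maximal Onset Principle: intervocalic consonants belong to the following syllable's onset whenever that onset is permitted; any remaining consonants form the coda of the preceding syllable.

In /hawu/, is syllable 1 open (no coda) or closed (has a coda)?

open

Nuclei (vowels): a, u → 2 syllables.
V1 /a/ – V2 /u/: just /w/ — single C goes to the following onset.
Putting it together: ha.wu.
Syllable 1 is /ha/; it ends in its nucleus with no coda, so it is open.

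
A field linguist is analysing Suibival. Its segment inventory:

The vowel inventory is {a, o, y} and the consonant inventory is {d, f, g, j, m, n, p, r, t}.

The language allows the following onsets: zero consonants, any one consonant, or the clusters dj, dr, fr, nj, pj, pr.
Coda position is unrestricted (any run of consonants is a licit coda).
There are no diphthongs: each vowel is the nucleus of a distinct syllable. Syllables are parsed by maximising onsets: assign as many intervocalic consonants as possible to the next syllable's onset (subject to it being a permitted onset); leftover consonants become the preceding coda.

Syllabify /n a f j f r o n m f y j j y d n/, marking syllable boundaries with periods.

The vowels are a, o, y, y — 4 nuclei, so 4 syllables.
σ1/σ2 boundary: /fjfr/; trying suffixes from longest down, /fr/ is the first permitted one, so coda /fj/ | onset /fr/.
σ2/σ3 boundary: cluster /nmf/ — the longest permitted-onset suffix is /f/; onset = /f/, preceding coda = /nm/.
σ3/σ4 boundary: /jj/ splits as /j/ + /j/ (/j/ is the longest suffix that is a licit onset).

nafj.fronm.fyj.jydn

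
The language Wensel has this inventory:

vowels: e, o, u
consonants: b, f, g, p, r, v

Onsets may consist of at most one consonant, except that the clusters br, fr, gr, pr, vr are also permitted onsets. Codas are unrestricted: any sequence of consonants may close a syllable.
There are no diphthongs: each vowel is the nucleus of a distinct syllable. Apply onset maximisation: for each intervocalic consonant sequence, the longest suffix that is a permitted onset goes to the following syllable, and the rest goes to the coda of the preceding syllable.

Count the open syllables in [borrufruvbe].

The vowels are o, u, u, e — 4 nuclei, so 4 syllables.
Between /o/ (V1) and /u/ (V2): cluster /rr/ — the longest permitted-onset suffix is /r/; onset = /r/, preceding coda = /r/.
Between /u/ (V2) and /u/ (V3): /fr/ — entire cluster is a permitted onset → onset /fr/, coda ∅.
Between /u/ (V3) and /e/ (V4): cluster /vb/ — the longest permitted-onset suffix is /b/; onset = /b/, preceding coda = /v/.
Syllabification: bor.ru.fruv.be.
Classifying each syllable: /bor/ (closed), /ru/ (open), /fruv/ (closed), /be/ (open).
Open syllables: 2.

2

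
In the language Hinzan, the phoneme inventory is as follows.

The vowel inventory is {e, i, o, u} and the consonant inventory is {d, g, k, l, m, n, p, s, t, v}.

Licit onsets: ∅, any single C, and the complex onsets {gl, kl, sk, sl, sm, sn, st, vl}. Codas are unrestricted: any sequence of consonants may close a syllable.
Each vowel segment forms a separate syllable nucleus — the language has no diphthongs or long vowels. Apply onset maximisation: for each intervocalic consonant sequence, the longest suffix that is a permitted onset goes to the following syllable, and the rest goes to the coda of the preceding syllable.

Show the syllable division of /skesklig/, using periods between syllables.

The vowels are e, i — 2 nuclei, so 2 syllables.
Between /e/ (V1) and /i/ (V2): /skl/; trying suffixes from longest down, /kl/ is the first permitted one, so coda /s/ | onset /kl/.

skes.klig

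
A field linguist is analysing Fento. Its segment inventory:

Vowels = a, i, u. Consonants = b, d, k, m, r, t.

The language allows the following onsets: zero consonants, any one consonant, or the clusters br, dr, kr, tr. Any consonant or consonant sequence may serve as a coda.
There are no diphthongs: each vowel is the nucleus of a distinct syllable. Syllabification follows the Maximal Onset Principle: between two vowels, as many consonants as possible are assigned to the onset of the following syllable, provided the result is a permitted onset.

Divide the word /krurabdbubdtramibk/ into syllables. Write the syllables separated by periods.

kru.rabd.bubd.tra.mibk

The vowels are u, a, u, a, i — 5 nuclei, so 5 syllables.
/u…a/ gap (V1→V2): /r/ → onset of the next syllable (single consonants are always licit onsets).
/a…u/ gap (V2→V3): /bdb/; trying suffixes from longest down, /b/ is the first permitted one, so coda /bd/ | onset /b/.
/u…a/ gap (V3→V4): /bdtr/ splits as /bd/ + /tr/ (/tr/ is the longest suffix that is a licit onset).
/a…i/ gap (V4→V5): /m/ → onset of the next syllable (single consonants are always licit onsets).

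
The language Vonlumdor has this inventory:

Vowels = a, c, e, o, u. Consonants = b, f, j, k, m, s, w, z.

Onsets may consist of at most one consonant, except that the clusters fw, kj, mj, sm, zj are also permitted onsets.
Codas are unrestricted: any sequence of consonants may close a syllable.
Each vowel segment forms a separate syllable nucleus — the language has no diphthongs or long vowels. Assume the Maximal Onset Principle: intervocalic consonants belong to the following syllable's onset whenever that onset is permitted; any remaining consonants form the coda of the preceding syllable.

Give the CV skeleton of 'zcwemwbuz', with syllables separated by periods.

CV.CVCC.CVC

The vowels are c, e, u — 3 nuclei, so 3 syllables.
σ1/σ2 boundary: just /w/ — single C goes to the following onset.
σ2/σ3 boundary: /mwb/; trying suffixes from longest down, /b/ is the first permitted one, so coda /mw/ | onset /b/.
So the parse is zc.wemw.buz.
Mapping each syllable to C/V: /zc/ → CV, /wemw/ → CVCC, /buz/ → CVC.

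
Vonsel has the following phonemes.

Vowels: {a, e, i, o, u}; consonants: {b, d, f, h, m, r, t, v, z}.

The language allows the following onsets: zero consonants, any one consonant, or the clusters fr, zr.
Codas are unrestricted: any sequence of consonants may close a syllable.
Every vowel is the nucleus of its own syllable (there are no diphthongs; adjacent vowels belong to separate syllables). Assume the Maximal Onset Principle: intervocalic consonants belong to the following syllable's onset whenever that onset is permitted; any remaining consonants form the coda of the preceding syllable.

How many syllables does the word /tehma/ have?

Nuclei (vowels): e, a → 2 syllables.

2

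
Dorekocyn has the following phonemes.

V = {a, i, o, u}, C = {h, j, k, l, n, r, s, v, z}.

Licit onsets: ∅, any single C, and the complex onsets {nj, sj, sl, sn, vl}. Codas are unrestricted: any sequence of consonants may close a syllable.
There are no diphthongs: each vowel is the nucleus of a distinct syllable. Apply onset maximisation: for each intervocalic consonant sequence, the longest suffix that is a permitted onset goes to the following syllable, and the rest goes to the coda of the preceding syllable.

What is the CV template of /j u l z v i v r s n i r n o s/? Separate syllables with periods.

Nuclei (vowels): u, i, i, o → 4 syllables.
V1 /u/ – V2 /i/: /lzv/; trying suffixes from longest down, /v/ is the first permitted one, so coda /lz/ | onset /v/.
V2 /i/ – V3 /i/: /vrsn/ — longest licit onset from the right is /sn/, leaving /vr/ as coda.
V3 /i/ – V4 /o/: cluster /rn/ — the longest permitted-onset suffix is /n/; onset = /n/, preceding coda = /r/.
Result: julz.vivr.snir.nos.
Mapping each syllable to C/V: /julz/ → CVCC, /vivr/ → CVCC, /snir/ → CCVC, /nos/ → CVC.

CVCC.CVCC.CCVC.CVC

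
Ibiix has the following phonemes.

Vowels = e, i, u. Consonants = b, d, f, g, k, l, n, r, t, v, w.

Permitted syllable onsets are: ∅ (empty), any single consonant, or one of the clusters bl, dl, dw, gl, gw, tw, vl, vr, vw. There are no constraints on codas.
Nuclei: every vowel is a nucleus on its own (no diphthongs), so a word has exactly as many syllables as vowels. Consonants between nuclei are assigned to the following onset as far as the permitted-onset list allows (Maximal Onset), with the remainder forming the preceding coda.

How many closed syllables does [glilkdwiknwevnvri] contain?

3

The vowels are i, i, e, i — 4 nuclei, so 4 syllables.
σ1/σ2 boundary: /lkdw/; trying suffixes from longest down, /dw/ is the first permitted one, so coda /lk/ | onset /dw/.
σ2/σ3 boundary: /knw/; trying suffixes from longest down, /w/ is the first permitted one, so coda /kn/ | onset /w/.
σ3/σ4 boundary: /vnvr/ — longest licit onset from the right is /vr/, leaving /vn/ as coda.
Putting it together: glilk.dwikn.wevn.vri.
Classifying each syllable: /glilk/ (closed), /dwikn/ (closed), /wevn/ (closed), /vri/ (open).
Closed syllables: 3.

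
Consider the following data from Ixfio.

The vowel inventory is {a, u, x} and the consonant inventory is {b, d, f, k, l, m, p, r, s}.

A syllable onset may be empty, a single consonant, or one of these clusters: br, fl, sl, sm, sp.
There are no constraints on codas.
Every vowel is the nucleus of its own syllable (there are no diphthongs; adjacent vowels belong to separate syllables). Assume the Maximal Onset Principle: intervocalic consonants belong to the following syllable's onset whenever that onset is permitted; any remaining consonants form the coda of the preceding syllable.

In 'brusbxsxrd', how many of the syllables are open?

Nuclei (vowels): u, x, x → 3 syllables.
/u…x/ gap (V1→V2): /sb/ splits as /s/ + /b/ (/b/ is the longest suffix that is a licit onset).
/x…x/ gap (V2→V3): /s/ → onset of the next syllable (single consonants are always licit onsets).
So the parse is brus.bx.sxrd.
Classifying each syllable: /brus/ (closed), /bx/ (open), /sxrd/ (closed).
Open syllables: 1.

1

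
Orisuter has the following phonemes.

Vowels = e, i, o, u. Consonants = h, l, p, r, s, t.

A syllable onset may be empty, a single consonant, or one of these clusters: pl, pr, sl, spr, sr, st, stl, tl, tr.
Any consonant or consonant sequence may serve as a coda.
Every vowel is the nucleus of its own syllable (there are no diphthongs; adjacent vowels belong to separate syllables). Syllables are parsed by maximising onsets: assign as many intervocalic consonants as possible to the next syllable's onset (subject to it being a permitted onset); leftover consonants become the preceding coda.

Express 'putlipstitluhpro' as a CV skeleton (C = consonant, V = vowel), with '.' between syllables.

Nuclei (vowels): u, i, i, u, o → 5 syllables.
σ1/σ2 boundary: /tl/ — entire cluster is a permitted onset → onset /tl/, coda ∅.
σ2/σ3 boundary: cluster /pst/ — the longest permitted-onset suffix is /st/; onset = /st/, preceding coda = /p/.
σ3/σ4 boundary: /tl/ is a licit onset in full, so it all attaches to the next syllable.
σ4/σ5 boundary: /hpr/ — longest licit onset from the right is /pr/, leaving /h/ as coda.
Syllabification: pu.tlip.sti.tluh.pro.
Mapping each syllable to C/V: /pu/ → CV, /tlip/ → CCVC, /sti/ → CCV, /tluh/ → CCVC, /pro/ → CCV.

CV.CCVC.CCV.CCVC.CCV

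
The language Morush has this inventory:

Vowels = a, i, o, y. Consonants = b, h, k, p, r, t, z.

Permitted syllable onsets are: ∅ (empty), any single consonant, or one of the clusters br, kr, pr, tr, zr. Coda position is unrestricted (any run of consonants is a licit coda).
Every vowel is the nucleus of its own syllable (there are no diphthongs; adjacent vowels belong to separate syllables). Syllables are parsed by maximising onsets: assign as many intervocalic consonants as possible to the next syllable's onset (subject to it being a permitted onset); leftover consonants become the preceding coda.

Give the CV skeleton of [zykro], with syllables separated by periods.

CV.CCV

Nuclei (vowels): y, o → 2 syllables.
σ1/σ2 boundary: cluster /kr/ — /kr/ is itself a permitted onset, so the whole cluster goes right; preceding coda = ∅.
Result: zy.kro.
Mapping each syllable to C/V: /zy/ → CV, /kro/ → CCV.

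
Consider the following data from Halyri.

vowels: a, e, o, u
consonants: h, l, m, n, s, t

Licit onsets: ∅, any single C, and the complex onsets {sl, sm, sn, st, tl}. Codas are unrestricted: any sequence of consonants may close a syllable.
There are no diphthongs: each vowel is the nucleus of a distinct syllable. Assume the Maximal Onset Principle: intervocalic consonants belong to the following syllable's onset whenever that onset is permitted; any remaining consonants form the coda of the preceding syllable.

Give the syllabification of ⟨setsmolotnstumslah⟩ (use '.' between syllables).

The vowels are e, o, o, u, a — 5 nuclei, so 5 syllables.
Between /e/ (V1) and /o/ (V2): /tsm/; trying suffixes from longest down, /sm/ is the first permitted one, so coda /t/ | onset /sm/.
Between /o/ (V2) and /o/ (V3): /l/ is a single consonant, so it becomes the next onset.
Between /o/ (V3) and /u/ (V4): /tnst/; trying suffixes from longest down, /st/ is the first permitted one, so coda /tn/ | onset /st/.
Between /u/ (V4) and /a/ (V5): /msl/ — longest licit onset from the right is /sl/, leaving /m/ as coda.

set.smo.lotn.stum.slah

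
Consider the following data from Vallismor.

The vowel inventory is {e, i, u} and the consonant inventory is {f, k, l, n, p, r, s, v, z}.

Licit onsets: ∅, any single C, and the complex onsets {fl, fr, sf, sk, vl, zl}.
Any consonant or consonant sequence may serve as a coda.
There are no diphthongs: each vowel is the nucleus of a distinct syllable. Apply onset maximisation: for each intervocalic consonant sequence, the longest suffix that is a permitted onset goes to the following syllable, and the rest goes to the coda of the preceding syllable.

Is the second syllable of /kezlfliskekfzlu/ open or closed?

The vowels are e, i, e, u — 4 nuclei, so 4 syllables.
σ1/σ2 boundary: /zlfl/; trying suffixes from longest down, /fl/ is the first permitted one, so coda /zl/ | onset /fl/.
σ2/σ3 boundary: cluster /sk/ — /sk/ is itself a permitted onset, so the whole cluster goes right; preceding coda = ∅.
σ3/σ4 boundary: /kfzl/; trying suffixes from longest down, /zl/ is the first permitted one, so coda /kf/ | onset /zl/.
Putting it together: kezl.fli.skekf.zlu.
Syllable 2 is /fli/; it ends in its nucleus with no coda, so it is open.

open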